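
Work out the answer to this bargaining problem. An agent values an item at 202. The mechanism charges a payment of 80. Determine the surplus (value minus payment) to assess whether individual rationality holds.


Step 1: Surplus = value - payment = 202 - 80 = 122
Step 2: IR is satisfied (surplus >= 0)

122


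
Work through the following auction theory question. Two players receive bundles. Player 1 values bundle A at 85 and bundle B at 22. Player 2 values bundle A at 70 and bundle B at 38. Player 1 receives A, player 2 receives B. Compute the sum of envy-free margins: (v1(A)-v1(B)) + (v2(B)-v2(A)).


Step 1: Player 1's margin = v1(A) - v1(B) = 85 - 22 = 63
Step 2: Player 2's margin = v2(B) - v2(A) = 38 - 70 = -32
Step 3: Total margin = 63 + -32 = 31

31


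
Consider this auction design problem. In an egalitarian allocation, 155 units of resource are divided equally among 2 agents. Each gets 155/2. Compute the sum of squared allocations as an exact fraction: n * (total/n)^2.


Step 1: Each agent's share = 155/2
Step 2: Square of each share = (155/2)^2 = 24025/4
Step 3: Sum of squares = 2 * 24025/4 = 24025/2

24025/2


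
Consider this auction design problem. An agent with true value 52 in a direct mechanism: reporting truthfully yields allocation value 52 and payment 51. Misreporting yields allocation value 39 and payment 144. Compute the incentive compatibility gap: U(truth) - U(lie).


Step 1: U(truth) = value - payment = 52 - 51 = 1
Step 2: U(lie) = allocation - payment = 39 - 144 = -105
Step 3: IC gap = 1 - (-105) = 106

106


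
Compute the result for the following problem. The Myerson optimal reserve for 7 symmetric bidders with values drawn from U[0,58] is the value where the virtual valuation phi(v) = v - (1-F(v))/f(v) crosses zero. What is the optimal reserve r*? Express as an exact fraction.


Step 1: For U[0,58], F(v) = v/58 and f(v) = 1/58
Step 2: phi(v) = v - (1 - v/58)/(1/58) = v - (58 - v) = 2v - 58
Step 3: Set phi(r*) = 0: 2r* - 58 = 0
Step 4: r* = 58/2 = 29 (the number of bidders n = 7 does not enter)

29


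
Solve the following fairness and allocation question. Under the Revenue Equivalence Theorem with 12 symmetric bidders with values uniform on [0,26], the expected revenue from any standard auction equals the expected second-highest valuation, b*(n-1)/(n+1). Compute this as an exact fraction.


Step 1: By Revenue Equivalence, expected revenue = b*(n-1)/(n+1)
Step 2: Substituting n = 12, b = 26
Step 3: Revenue = 26*(12-1)/(12+1) = 26*11/13
Step 4: Revenue = 286/13 = 22

22


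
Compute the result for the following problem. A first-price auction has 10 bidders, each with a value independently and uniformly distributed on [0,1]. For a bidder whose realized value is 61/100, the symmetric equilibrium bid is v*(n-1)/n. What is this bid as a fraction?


Step 1: The symmetric BNE bidding function is b(v) = v * (n-1) / n
Step 2: Substitute v = 61/100 and n = 10
Step 3: b = 61/100 * 9/10
Step 4: b = 549/1000

549/1000


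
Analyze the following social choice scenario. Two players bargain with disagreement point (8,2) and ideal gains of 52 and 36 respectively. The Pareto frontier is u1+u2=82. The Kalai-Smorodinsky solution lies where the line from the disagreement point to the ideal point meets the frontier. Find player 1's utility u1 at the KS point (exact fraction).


Step 1: At the KS point, (u1-d1)/r1 = (u2-d2)/r2 = t and u1+u2 = 82
Step 2: u1 = d1 + r1*t and u2 = d2 + r2*t, so (d1 + r1*t) + (d2 + r2*t) = 82
Step 3: t = (82 - 8 - 2)/(52 + 36) = 72/88 = 9/11
Step 4: u1 = d1 + r1*t = 8 + 52 * 9/11 = 556/11
Step 5: (Check: u2 = d2 + r2*t = 346/11; u1+u2 = 556/11 + 346/11 = 82, on the frontier.)

556/11


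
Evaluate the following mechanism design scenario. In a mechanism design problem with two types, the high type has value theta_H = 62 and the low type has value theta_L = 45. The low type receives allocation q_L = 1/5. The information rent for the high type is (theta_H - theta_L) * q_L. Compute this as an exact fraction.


Step 1: theta_H - theta_L = 62 - 45 = 17
Step 2: Information rent = (theta_H - theta_L) * q_L
Step 3: = 17 * 1/5
Step 4: = 17/5

17/5


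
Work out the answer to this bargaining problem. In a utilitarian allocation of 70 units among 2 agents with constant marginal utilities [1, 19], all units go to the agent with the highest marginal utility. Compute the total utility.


Step 1: The marginal utilities are [1, 19]
Step 2: The highest marginal utility is 19
Step 3: All 70 units go to that agent
Step 4: Total utility = 19 * 70 = 1330

1330


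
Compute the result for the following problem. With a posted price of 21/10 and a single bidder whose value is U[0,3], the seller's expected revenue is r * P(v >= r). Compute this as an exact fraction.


Step 1: Posted price r = 21/10, value support [0,3]
Step 2: P(v >= r) = (3 - 21/10)/3 = 3/10
Step 3: Expected revenue = r * P(v >= r) = 21/10 * 3/10
Step 4: Revenue = 63/100

63/100


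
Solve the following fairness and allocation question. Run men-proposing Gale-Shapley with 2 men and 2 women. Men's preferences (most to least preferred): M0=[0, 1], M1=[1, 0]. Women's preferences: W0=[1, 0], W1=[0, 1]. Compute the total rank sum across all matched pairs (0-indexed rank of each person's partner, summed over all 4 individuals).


Step 1: Run Gale-Shapley (men propose, women hold best offer):
  M0 proposes to W0; she accepts
  M1 proposes to W1; she accepts
Step 2: Final matching: W0-M0, W1-M1
Step 3: 0-indexed ranks (man's rank of his match, then woman's): 0 + 1 + 0 + 1
Step 4: Total rank sum = 2

2


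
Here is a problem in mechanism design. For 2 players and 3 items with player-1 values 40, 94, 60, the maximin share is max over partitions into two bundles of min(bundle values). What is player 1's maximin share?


Step 1: Item values = 40, 94, 60
Step 2: Enumerate all 2-bundle partitions and take the smaller bundle:
  Partition 1: {40} vs {94,60} -> bundles 40, 154; min = 40
  Partition 2: {94} vs {40,60} -> bundles 94, 100; min = 94
  Partition 3: {60} vs {40,94} -> bundles 60, 134; min = 60
Step 3: MMS = max(40, 94, 60) = 94

94


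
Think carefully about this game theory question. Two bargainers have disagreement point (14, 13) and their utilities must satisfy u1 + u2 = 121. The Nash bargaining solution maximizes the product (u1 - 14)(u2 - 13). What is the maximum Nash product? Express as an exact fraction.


Step 1: The Nash solution splits surplus symmetrically above the disagreement point
Step 2: u1 = (total + d1 - d2)/2 = (121 + 14 - 13)/2 = 61
Step 3: u2 = (total - d1 + d2)/2 = (121 - 14 + 13)/2 = 60
Step 4: Nash product = (61 - 14) * (60 - 13)
Step 5: = 47 * 47 = 2209

2209


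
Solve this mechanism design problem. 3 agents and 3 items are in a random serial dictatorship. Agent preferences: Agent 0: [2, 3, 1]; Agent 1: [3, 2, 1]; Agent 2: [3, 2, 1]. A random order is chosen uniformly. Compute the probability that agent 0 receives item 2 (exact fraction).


Step 1: Agent 0 wants item 2
Step 2: There are 6 possible orderings of agents
Step 3: In 4 orderings, agent 0 gets item 2
Step 4: Probability = 4/6 = 2/3

2/3


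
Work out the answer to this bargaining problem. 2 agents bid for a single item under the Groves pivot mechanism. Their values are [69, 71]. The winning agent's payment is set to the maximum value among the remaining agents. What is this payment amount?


Step 1: The efficient winner is agent 1 with value 71
Step 2: Other agents' values: [69]
Step 3: Pivot payment = max(others) = 69
Step 4: The winner pays 69

69


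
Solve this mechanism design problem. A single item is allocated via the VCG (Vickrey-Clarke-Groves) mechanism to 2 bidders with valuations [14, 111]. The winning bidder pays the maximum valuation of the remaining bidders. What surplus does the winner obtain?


Step 1: The winner is the agent with the highest value: agent 1 with value 111
Step 2: Values of other agents: [14]
Step 3: VCG payment = max of others' values = 14
Step 4: Surplus = 111 - 14 = 97

97


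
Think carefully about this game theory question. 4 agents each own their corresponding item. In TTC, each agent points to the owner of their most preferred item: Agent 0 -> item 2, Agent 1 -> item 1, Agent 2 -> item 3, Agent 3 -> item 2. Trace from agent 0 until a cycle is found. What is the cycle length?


Step 1: Trace the pointer graph from agent 0: 0 -> 2 -> 3 -> 2
Step 2: A cycle is detected when we revisit agent 2
Step 3: The cycle is: 2 -> 3 -> 2
Step 4: Cycle length = 2

2


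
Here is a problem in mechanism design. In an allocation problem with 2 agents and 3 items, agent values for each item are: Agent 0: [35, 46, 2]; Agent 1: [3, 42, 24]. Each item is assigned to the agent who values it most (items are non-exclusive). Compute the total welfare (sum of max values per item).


Step 1: For each item, find the maximum value among all agents.
Step 2: Item 0 -> Agent 0 (value 35)
Step 3: Item 1 -> Agent 0 (value 46)
Step 4: Item 2 -> Agent 1 (value 24)
Step 5: Total welfare = 35 + 46 + 24 = 105

105


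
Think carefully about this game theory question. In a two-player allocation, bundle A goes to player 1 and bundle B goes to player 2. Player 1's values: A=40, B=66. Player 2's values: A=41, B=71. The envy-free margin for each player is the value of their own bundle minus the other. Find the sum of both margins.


Step 1: Player 1's margin = v1(A) - v1(B) = 40 - 66 = -26
Step 2: Player 2's margin = v2(B) - v2(A) = 71 - 41 = 30
Step 3: Total margin = -26 + 30 = 4

4


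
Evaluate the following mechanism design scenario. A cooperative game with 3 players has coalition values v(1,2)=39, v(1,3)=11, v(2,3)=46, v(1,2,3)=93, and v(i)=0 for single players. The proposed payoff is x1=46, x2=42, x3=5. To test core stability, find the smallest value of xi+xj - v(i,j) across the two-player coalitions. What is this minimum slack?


Step 1: Slack for coalition (1,2): x1+x2 - v12 = 88 - 39 = 49
Step 2: Slack for coalition (1,3): x1+x3 - v13 = 51 - 11 = 40
Step 3: Slack for coalition (2,3): x2+x3 - v23 = 47 - 46 = 1
Step 4: Minimum slack = min(49, 40, 1) = 1, attained by (2,3); no pair can gain by deviating, so the allocation is in the core

1


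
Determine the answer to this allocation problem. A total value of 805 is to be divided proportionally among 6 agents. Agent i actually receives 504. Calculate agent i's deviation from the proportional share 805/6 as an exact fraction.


Step 1: Proportional share = 805/6
Step 2: Agent's actual allocation = 504
Step 3: Excess = 504 - 805/6 = 2219/6

2219/6


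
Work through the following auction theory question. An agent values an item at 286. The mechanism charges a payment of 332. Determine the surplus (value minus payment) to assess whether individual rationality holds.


Step 1: Surplus = value - payment = 286 - 332 = -46
Step 2: IR is violated (surplus < 0)

-46


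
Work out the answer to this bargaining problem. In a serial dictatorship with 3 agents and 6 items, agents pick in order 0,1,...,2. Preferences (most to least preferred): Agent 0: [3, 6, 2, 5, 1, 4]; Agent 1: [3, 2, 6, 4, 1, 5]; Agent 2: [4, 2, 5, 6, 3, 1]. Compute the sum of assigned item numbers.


Step 1: Agent 0 picks item 3
Step 2: Agent 1 picks item 2
Step 3: Agent 2 picks item 4
Step 4: Sum = 3 + 2 + 4 = 9

9


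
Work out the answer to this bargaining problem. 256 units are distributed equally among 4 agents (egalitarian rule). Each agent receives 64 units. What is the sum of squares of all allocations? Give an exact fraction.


Step 1: Each agent's share = 256/4 = 64
Step 2: Square of each share = (64)^2 = 4096
Step 3: Sum of squares = 4 * 4096 = 16384

16384


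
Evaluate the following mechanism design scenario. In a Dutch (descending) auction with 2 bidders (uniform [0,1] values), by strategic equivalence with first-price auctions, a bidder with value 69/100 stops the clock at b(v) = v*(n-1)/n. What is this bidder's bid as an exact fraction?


Step 1: Dutch auctions are strategically equivalent to first-price auctions
Step 2: The equilibrium bid is b(v) = v*(n-1)/n
Step 3: b = 69/100 * 1/2
Step 4: b = 69/200

69/200


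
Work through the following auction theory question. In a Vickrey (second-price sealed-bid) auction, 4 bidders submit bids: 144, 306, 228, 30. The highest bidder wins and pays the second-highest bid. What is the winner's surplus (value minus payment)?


Step 1: Sort bids in descending order: 306, 228, 144, 30
Step 2: The winning bid is the highest: 306
Step 3: The payment equals the second-highest bid: 228
Step 4: Surplus = winner's bid - payment = 306 - 228 = 78

78


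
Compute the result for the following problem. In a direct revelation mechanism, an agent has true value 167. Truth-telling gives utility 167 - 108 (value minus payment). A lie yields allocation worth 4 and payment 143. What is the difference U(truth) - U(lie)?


Step 1: U(truth) = value - payment = 167 - 108 = 59
Step 2: U(lie) = allocation - payment = 4 - 143 = -139
Step 3: IC gap = 59 - (-139) = 198

198


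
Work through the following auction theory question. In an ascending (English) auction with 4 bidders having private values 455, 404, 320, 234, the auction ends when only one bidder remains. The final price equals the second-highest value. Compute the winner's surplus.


Step 1: Identify the highest value: 455
Step 2: Identify the second-highest value: 404
Step 3: The final price = second-highest value = 404
Step 4: Surplus = 455 - 404 = 51

51


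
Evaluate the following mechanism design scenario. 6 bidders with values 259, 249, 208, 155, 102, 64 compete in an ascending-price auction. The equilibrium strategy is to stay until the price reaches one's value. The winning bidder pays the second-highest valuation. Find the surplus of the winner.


Step 1: Identify the highest value: 259
Step 2: Identify the second-highest value: 249
Step 3: The final price = second-highest value = 249
Step 4: Surplus = 259 - 249 = 10

10


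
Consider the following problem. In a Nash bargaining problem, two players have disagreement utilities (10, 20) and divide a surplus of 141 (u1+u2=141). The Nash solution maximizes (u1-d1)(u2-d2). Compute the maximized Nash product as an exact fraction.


Step 1: The Nash solution splits surplus symmetrically above the disagreement point
Step 2: u1 = (total + d1 - d2)/2 = (141 + 10 - 20)/2 = 131/2
Step 3: u2 = (total - d1 + d2)/2 = (141 - 10 + 20)/2 = 151/2
Step 4: Nash product = (131/2 - 10) * (151/2 - 20)
Step 5: = 111/2 * 111/2 = 12321/4

12321/4


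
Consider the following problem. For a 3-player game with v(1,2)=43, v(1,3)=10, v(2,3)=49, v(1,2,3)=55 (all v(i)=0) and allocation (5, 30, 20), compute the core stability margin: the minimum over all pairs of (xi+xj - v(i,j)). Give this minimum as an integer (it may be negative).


Step 1: Slack for coalition (1,2): x1+x2 - v12 = 35 - 43 = -8
Step 2: Slack for coalition (1,3): x1+x3 - v13 = 25 - 10 = 15
Step 3: Slack for coalition (2,3): x2+x3 - v23 = 50 - 49 = 1
Step 4: Minimum slack = min(-8, 15, 1) = -8, attained by (1,2); coalition (1,2) can block (slack < 0), so the allocation is not in the core

-8


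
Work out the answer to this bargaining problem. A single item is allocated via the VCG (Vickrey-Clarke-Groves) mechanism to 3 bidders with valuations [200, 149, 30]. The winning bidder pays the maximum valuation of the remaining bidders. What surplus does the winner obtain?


Step 1: The winner is the agent with the highest value: agent 0 with value 200
Step 2: Values of other agents: [149, 30]
Step 3: VCG payment = max of others' values = 149
Step 4: Surplus = 200 - 149 = 51

51


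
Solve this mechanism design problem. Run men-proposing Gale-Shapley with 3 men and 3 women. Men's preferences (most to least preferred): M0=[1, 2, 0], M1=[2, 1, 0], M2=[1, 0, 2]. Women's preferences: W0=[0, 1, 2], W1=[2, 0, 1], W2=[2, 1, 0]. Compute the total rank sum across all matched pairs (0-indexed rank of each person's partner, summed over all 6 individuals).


Step 1: Run Gale-Shapley (men propose, women hold best offer):
  M0 proposes to W1; she accepts
  M1 proposes to W2; she accepts
  M2 proposes to W1; she switches from M0
  M0 proposes to W2; rejected
  M0 proposes to W0; she accepts
Step 2: Final matching: W0-M0, W1-M2, W2-M1
Step 3: 0-indexed ranks (man's rank of his match, then woman's): 2 + 0 + 0 + 0 + 0 + 1
Step 4: Total rank sum = 3

3


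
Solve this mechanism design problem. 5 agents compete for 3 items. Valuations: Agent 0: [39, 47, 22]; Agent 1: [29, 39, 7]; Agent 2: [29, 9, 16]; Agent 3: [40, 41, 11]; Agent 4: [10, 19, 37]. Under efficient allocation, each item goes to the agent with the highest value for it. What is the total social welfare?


Step 1: For each item, find the maximum value among all agents.
Step 2: Item 0 -> Agent 3 (value 40)
Step 3: Item 1 -> Agent 0 (value 47)
Step 4: Item 2 -> Agent 4 (value 37)
Step 5: Total welfare = 40 + 47 + 37 = 124

124


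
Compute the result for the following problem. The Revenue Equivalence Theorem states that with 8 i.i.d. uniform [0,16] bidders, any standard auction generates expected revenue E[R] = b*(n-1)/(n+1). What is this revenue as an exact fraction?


Step 1: By Revenue Equivalence, expected revenue = b*(n-1)/(n+1)
Step 2: Substituting n = 8, b = 16
Step 3: Revenue = 16*(8-1)/(8+1) = 16*7/9
Step 4: Revenue = 112/9

112/9


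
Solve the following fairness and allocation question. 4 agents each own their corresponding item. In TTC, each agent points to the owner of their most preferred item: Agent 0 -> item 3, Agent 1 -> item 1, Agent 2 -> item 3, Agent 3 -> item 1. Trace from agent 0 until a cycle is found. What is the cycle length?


Step 1: Trace the pointer graph from agent 0: 0 -> 3 -> 1 -> 1
Step 2: A cycle is detected when we revisit agent 1
Step 3: The cycle is: 1 -> 1
Step 4: Cycle length = 1

1


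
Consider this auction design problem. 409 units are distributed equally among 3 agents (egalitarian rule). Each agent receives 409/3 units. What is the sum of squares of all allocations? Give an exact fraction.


Step 1: Each agent's share = 409/3
Step 2: Square of each share = (409/3)^2 = 167281/9
Step 3: Sum of squares = 3 * 167281/9 = 167281/3

167281/3


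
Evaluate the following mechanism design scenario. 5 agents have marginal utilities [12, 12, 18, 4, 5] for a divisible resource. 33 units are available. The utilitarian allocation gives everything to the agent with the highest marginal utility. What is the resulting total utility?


Step 1: The marginal utilities are [12, 12, 18, 4, 5]
Step 2: The highest marginal utility is 18
Step 3: All 33 units go to that agent
Step 4: Total utility = 18 * 33 = 594

594


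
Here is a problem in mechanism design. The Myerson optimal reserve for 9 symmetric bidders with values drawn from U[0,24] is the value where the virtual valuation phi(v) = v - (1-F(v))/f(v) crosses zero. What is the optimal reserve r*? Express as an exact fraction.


Step 1: For U[0,24], F(v) = v/24 and f(v) = 1/24
Step 2: phi(v) = v - (1 - v/24)/(1/24) = v - (24 - v) = 2v - 24
Step 3: Set phi(r*) = 0: 2r* - 24 = 0
Step 4: r* = 24/2 = 12 (the number of bidders n = 9 does not enter)

12


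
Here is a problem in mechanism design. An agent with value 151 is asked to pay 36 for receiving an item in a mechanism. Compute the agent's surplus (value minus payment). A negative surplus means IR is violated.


Step 1: Surplus = value - payment = 151 - 36 = 115
Step 2: IR is satisfied (surplus >= 0)

115


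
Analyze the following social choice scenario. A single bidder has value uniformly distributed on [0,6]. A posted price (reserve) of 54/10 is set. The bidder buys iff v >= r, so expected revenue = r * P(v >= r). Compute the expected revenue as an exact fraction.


Step 1: Posted price r = 27/5, value support [0,6]
Step 2: P(v >= r) = (6 - 27/5)/6 = 1/10
Step 3: Expected revenue = r * P(v >= r) = 27/5 * 1/10
Step 4: Revenue = 27/50

27/50


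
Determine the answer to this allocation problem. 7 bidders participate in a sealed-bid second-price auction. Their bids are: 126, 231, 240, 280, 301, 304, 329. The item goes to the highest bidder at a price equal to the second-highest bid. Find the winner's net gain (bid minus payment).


Step 1: Sort bids in descending order: 329, 304, 301, 280, 240, 231, 126
Step 2: The winning bid is the highest: 329
Step 3: The payment equals the second-highest bid: 304
Step 4: Surplus = winner's bid - payment = 329 - 304 = 25

25


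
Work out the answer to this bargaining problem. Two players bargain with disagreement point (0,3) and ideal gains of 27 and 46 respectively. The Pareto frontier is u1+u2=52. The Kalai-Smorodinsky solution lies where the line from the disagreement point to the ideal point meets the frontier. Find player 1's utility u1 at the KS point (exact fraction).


Step 1: At the KS point, (u1-d1)/r1 = (u2-d2)/r2 = t and u1+u2 = 52
Step 2: u1 = d1 + r1*t and u2 = d2 + r2*t, so (d1 + r1*t) + (d2 + r2*t) = 52
Step 3: t = (52 - 0 - 3)/(27 + 46) = 49/73
Step 4: u1 = d1 + r1*t = 0 + 27 * 49/73 = 1323/73
Step 5: (Check: u2 = d2 + r2*t = 2473/73; u1+u2 = 1323/73 + 2473/73 = 52, on the frontier.)

1323/73


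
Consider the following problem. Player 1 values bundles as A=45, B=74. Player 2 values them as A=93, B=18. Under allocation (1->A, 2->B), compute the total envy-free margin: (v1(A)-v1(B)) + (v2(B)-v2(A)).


Step 1: Player 1's margin = v1(A) - v1(B) = 45 - 74 = -29
Step 2: Player 2's margin = v2(B) - v2(A) = 18 - 93 = -75
Step 3: Total margin = -29 + -75 = -104

-104


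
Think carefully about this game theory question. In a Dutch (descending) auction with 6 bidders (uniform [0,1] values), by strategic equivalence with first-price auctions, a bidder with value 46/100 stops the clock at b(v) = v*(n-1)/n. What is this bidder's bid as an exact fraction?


Step 1: Dutch auctions are strategically equivalent to first-price auctions
Step 2: The equilibrium bid is b(v) = v*(n-1)/n
Step 3: b = 23/50 * 5/6
Step 4: b = 23/60

23/60


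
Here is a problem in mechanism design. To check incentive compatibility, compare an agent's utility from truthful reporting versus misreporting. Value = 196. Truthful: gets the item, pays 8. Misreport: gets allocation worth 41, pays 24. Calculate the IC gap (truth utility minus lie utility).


Step 1: U(truth) = value - payment = 196 - 8 = 188
Step 2: U(lie) = allocation - payment = 41 - 24 = 17
Step 3: IC gap = 188 - 17 = 171

171


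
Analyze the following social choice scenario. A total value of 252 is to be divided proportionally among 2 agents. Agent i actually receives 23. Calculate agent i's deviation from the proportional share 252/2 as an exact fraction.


Step 1: Proportional share = 252/2 = 126
Step 2: Agent's actual allocation = 23
Step 3: Excess = 23 - 126 = -103

-103


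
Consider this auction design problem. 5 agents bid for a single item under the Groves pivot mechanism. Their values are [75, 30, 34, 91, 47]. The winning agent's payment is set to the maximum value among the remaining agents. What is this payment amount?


Step 1: The efficient winner is agent 3 with value 91
Step 2: Other agents' values: [75, 30, 34, 47]
Step 3: Pivot payment = max(others) = 75
Step 4: The winner pays 75

75


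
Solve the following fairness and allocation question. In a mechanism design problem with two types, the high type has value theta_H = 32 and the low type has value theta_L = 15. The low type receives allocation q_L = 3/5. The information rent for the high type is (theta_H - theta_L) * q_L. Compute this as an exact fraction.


Step 1: theta_H - theta_L = 32 - 15 = 17
Step 2: Information rent = (theta_H - theta_L) * q_L
Step 3: = 17 * 3/5
Step 4: = 51/5

51/5


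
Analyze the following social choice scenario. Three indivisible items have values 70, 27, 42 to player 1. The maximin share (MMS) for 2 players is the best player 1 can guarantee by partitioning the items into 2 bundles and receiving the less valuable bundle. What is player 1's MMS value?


Step 1: Item values = 70, 27, 42
Step 2: Enumerate all 2-bundle partitions and take the smaller bundle:
  Partition 1: {70} vs {27,42} -> bundles 70, 69; min = 69
  Partition 2: {27} vs {70,42} -> bundles 27, 112; min = 27
  Partition 3: {42} vs {70,27} -> bundles 42, 97; min = 42
Step 3: MMS = max(69, 27, 42) = 69

69


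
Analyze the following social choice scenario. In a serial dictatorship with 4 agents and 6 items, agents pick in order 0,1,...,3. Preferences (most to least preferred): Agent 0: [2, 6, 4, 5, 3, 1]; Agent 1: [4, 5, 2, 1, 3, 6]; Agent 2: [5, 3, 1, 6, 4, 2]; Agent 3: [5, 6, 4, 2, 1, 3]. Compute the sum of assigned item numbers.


Step 1: Agent 0 picks item 2
Step 2: Agent 1 picks item 4
Step 3: Agent 2 picks item 5
Step 4: Agent 3 picks item 6
Step 5: Sum = 2 + 4 + 5 + 6 = 17

17


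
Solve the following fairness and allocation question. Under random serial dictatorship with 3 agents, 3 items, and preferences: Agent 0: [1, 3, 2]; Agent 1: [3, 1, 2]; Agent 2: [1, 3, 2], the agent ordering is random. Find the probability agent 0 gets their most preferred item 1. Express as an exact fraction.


Step 1: Agent 0 wants item 1
Step 2: There are 6 possible orderings of agents
Step 3: In 3 orderings, agent 0 gets item 1
Step 4: Probability = 3/6 = 1/2

1/2


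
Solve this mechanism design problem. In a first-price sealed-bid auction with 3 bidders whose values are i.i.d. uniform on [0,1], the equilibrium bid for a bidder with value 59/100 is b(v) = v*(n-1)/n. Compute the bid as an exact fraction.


Step 1: The symmetric BNE bidding function is b(v) = v * (n-1) / n
Step 2: Substitute v = 59/100 and n = 3
Step 3: b = 59/100 * 2/3
Step 4: b = 59/150

59/150


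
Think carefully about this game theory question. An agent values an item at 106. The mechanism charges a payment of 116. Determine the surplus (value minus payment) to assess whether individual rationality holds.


Step 1: Surplus = value - payment = 106 - 116 = -10
Step 2: IR is violated (surplus < 0)

-10


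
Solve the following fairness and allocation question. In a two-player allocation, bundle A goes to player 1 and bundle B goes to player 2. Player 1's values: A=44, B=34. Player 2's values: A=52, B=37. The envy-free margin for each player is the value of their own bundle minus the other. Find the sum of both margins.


Step 1: Player 1's margin = v1(A) - v1(B) = 44 - 34 = 10
Step 2: Player 2's margin = v2(B) - v2(A) = 37 - 52 = -15
Step 3: Total margin = 10 + -15 = -5

-5


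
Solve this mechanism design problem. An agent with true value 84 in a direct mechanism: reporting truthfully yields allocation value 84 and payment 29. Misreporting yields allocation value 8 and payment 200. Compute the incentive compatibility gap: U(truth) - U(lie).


Step 1: U(truth) = value - payment = 84 - 29 = 55
Step 2: U(lie) = allocation - payment = 8 - 200 = -192
Step 3: IC gap = 55 - (-192) = 247

247


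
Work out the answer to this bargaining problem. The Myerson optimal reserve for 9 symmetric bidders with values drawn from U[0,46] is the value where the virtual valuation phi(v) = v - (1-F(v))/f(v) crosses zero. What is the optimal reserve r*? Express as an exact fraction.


Step 1: For U[0,46], F(v) = v/46 and f(v) = 1/46
Step 2: phi(v) = v - (1 - v/46)/(1/46) = v - (46 - v) = 2v - 46
Step 3: Set phi(r*) = 0: 2r* - 46 = 0
Step 4: r* = 46/2 = 23 (the number of bidders n = 9 does not enter)

23


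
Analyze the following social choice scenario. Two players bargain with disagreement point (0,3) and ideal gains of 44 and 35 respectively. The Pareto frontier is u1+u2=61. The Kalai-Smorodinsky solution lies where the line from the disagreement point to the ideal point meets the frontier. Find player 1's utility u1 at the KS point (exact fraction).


Step 1: At the KS point, (u1-d1)/r1 = (u2-d2)/r2 = t and u1+u2 = 61
Step 2: u1 = d1 + r1*t and u2 = d2 + r2*t, so (d1 + r1*t) + (d2 + r2*t) = 61
Step 3: t = (61 - 0 - 3)/(44 + 35) = 58/79
Step 4: u1 = d1 + r1*t = 0 + 44 * 58/79 = 2552/79
Step 5: (Check: u2 = d2 + r2*t = 2267/79; u1+u2 = 2552/79 + 2267/79 = 61, on the frontier.)

2552/79


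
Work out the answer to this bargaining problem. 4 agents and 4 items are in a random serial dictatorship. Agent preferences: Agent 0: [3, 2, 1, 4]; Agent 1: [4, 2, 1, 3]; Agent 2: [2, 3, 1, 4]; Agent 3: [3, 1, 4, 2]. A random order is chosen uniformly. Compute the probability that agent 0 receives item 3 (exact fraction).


Step 1: Agent 0 wants item 3
Step 2: There are 24 possible orderings of agents
Step 3: In 12 orderings, agent 0 gets item 3
Step 4: Probability = 12/24 = 1/2

1/2


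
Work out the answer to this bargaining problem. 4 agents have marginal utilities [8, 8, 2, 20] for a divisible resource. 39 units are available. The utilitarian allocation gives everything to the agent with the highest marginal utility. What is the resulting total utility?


Step 1: The marginal utilities are [8, 8, 2, 20]
Step 2: The highest marginal utility is 20
Step 3: All 39 units go to that agent
Step 4: Total utility = 20 * 39 = 780

780


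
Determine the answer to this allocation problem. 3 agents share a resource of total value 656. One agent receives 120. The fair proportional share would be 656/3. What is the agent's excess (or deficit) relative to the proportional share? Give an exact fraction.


Step 1: Proportional share = 656/3
Step 2: Agent's actual allocation = 120
Step 3: Excess = 120 - 656/3 = -296/3

-296/3


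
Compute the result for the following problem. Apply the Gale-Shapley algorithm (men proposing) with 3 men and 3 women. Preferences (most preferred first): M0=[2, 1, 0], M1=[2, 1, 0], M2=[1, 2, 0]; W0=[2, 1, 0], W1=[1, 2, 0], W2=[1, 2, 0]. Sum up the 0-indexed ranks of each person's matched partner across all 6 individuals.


Step 1: Run Gale-Shapley (men propose, women hold best offer):
  M0 proposes to W2; she accepts
  M1 proposes to W2; she switches from M0
  M2 proposes to W1; she accepts
  M0 proposes to W1; rejected
  M0 proposes to W0; she accepts
Step 2: Final matching: W0-M0, W1-M2, W2-M1
Step 3: 0-indexed ranks (man's rank of his match, then woman's): 2 + 2 + 0 + 1 + 0 + 0
Step 4: Total rank sum = 5

5


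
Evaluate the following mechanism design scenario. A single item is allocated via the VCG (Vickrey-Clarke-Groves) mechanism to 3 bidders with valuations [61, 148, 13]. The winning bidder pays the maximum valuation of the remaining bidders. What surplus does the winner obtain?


Step 1: The winner is the agent with the highest value: agent 1 with value 148
Step 2: Values of other agents: [61, 13]
Step 3: VCG payment = max of others' values = 61
Step 4: Surplus = 148 - 61 = 87

87


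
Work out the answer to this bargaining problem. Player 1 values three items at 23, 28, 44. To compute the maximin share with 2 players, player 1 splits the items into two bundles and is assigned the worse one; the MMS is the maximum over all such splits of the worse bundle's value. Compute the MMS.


Step 1: Item values = 23, 28, 44
Step 2: Enumerate all 2-bundle partitions and take the smaller bundle:
  Partition 1: {23} vs {28,44} -> bundles 23, 72; min = 23
  Partition 2: {28} vs {23,44} -> bundles 28, 67; min = 28
  Partition 3: {44} vs {23,28} -> bundles 44, 51; min = 44
Step 3: MMS = max(23, 28, 44) = 44

44


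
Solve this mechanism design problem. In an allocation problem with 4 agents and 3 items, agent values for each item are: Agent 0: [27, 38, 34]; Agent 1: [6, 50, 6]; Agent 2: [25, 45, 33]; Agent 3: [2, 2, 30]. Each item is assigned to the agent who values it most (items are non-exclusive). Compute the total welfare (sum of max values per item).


Step 1: For each item, find the maximum value among all agents.
Step 2: Item 0 -> Agent 0 (value 27)
Step 3: Item 1 -> Agent 1 (value 50)
Step 4: Item 2 -> Agent 0 (value 34)
Step 5: Total welfare = 27 + 50 + 34 = 111

111


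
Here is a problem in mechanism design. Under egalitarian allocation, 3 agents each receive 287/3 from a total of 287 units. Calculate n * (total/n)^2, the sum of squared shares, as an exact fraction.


Step 1: Each agent's share = 287/3
Step 2: Square of each share = (287/3)^2 = 82369/9
Step 3: Sum of squares = 3 * 82369/9 = 82369/3

82369/3


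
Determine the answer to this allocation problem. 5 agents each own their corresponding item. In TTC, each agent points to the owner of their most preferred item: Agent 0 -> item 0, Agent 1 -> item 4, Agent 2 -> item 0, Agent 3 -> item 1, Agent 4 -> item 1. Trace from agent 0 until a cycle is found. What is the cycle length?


Step 1: Trace the pointer graph from agent 0: 0 -> 0
Step 2: A cycle is detected when we revisit agent 0
Step 3: The cycle is: 0 -> 0
Step 4: Cycle length = 1

1


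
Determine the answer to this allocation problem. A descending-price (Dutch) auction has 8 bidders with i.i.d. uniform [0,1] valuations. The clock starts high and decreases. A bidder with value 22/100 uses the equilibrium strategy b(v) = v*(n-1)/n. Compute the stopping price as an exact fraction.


Step 1: Dutch auctions are strategically equivalent to first-price auctions
Step 2: The equilibrium bid is b(v) = v*(n-1)/n
Step 3: b = 11/50 * 7/8
Step 4: b = 77/400

77/400


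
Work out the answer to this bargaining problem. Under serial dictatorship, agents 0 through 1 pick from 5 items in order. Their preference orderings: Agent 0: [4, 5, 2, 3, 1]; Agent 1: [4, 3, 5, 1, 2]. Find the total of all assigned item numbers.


Step 1: Agent 0 picks item 4
Step 2: Agent 1 picks item 3
Step 3: Sum = 4 + 3 = 7

7


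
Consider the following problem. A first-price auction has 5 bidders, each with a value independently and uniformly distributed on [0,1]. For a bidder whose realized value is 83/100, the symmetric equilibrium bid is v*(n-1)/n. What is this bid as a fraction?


Step 1: The symmetric BNE bidding function is b(v) = v * (n-1) / n
Step 2: Substitute v = 83/100 and n = 5
Step 3: b = 83/100 * 4/5
Step 4: b = 83/125

83/125


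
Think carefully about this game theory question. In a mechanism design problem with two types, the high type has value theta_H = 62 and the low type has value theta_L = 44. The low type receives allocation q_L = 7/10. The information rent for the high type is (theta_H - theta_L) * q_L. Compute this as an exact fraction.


Step 1: theta_H - theta_L = 62 - 44 = 18
Step 2: Information rent = (theta_H - theta_L) * q_L
Step 3: = 18 * 7/10
Step 4: = 63/5

63/5


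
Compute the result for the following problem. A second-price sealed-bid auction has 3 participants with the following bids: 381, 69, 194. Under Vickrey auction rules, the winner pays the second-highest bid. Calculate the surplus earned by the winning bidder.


Step 1: Sort bids in descending order: 381, 194, 69
Step 2: The winning bid is the highest: 381
Step 3: The payment equals the second-highest bid: 194
Step 4: Surplus = winner's bid - payment = 381 - 194 = 187

187


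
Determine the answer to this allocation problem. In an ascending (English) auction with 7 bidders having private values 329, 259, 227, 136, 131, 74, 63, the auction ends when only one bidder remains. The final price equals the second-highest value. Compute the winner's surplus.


Step 1: Identify the highest value: 329
Step 2: Identify the second-highest value: 259
Step 3: The final price = second-highest value = 259
Step 4: Surplus = 329 - 259 = 70

70


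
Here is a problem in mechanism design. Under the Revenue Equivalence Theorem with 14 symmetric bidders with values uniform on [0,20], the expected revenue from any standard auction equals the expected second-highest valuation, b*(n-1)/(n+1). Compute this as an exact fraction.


Step 1: By Revenue Equivalence, expected revenue = b*(n-1)/(n+1)
Step 2: Substituting n = 14, b = 20
Step 3: Revenue = 20*(14-1)/(14+1) = 20*13/15
Step 4: Revenue = 260/15 = 52/3

52/3


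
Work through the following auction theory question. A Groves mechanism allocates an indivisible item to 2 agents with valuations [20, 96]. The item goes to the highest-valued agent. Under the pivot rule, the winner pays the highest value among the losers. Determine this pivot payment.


Step 1: The efficient winner is agent 1 with value 96
Step 2: Other agents' values: [20]
Step 3: Pivot payment = max(others) = 20
Step 4: The winner pays 20

20


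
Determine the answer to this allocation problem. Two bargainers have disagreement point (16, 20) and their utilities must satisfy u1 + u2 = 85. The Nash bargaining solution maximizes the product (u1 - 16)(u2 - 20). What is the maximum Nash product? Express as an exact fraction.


Step 1: The Nash solution splits surplus symmetrically above the disagreement point
Step 2: u1 = (total + d1 - d2)/2 = (85 + 16 - 20)/2 = 81/2
Step 3: u2 = (total - d1 + d2)/2 = (85 - 16 + 20)/2 = 89/2
Step 4: Nash product = (81/2 - 16) * (89/2 - 20)
Step 5: = 49/2 * 49/2 = 2401/4

2401/4


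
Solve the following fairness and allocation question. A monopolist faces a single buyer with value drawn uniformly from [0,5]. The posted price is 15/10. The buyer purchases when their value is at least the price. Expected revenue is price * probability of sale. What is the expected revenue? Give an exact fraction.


Step 1: Posted price r = 3/2, value support [0,5]
Step 2: P(v >= r) = (5 - 3/2)/5 = 7/10
Step 3: Expected revenue = r * P(v >= r) = 3/2 * 7/10
Step 4: Revenue = 21/20

21/20


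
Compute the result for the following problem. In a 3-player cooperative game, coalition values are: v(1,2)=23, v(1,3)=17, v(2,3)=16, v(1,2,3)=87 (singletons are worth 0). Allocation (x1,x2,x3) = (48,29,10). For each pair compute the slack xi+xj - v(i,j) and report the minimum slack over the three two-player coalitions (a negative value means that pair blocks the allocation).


Step 1: Slack for coalition (1,2): x1+x2 - v12 = 77 - 23 = 54
Step 2: Slack for coalition (1,3): x1+x3 - v13 = 58 - 17 = 41
Step 3: Slack for coalition (2,3): x2+x3 - v23 = 39 - 16 = 23
Step 4: Minimum slack = min(54, 41, 23) = 23, attained by (2,3); no pair can gain by deviating, so the allocation is in the core

23


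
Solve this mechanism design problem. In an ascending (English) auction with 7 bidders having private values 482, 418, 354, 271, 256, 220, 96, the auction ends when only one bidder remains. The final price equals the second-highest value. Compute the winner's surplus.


Step 1: Identify the highest value: 482
Step 2: Identify the second-highest value: 418
Step 3: The final price = second-highest value = 418
Step 4: Surplus = 482 - 418 = 64

64


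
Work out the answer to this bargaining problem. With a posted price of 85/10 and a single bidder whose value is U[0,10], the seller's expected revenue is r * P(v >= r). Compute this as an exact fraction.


Step 1: Posted price r = 17/2, value support [0,10]
Step 2: P(v >= r) = (10 - 17/2)/10 = 3/20
Step 3: Expected revenue = r * P(v >= r) = 17/2 * 3/20
Step 4: Revenue = 51/40

51/40


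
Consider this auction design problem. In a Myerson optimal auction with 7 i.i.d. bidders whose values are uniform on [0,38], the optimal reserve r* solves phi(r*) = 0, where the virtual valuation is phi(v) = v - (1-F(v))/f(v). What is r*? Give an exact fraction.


Step 1: For U[0,38], F(v) = v/38 and f(v) = 1/38
Step 2: phi(v) = v - (1 - v/38)/(1/38) = v - (38 - v) = 2v - 38
Step 3: Set phi(r*) = 0: 2r* - 38 = 0
Step 4: r* = 38/2 = 19 (the number of bidders n = 7 does not enter)

19


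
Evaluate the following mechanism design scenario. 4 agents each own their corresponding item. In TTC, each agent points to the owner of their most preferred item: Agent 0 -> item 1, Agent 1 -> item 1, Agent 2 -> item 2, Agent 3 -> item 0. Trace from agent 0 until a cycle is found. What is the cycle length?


Step 1: Trace the pointer graph from agent 0: 0 -> 1 -> 1
Step 2: A cycle is detected when we revisit agent 1
Step 3: The cycle is: 1 -> 1
Step 4: Cycle length = 1

1


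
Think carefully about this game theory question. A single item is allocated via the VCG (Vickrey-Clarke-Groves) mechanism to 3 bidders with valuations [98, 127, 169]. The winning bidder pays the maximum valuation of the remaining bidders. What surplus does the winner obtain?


Step 1: The winner is the agent with the highest value: agent 2 with value 169
Step 2: Values of other agents: [98, 127]
Step 3: VCG payment = max of others' values = 127
Step 4: Surplus = 169 - 127 = 42

42
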